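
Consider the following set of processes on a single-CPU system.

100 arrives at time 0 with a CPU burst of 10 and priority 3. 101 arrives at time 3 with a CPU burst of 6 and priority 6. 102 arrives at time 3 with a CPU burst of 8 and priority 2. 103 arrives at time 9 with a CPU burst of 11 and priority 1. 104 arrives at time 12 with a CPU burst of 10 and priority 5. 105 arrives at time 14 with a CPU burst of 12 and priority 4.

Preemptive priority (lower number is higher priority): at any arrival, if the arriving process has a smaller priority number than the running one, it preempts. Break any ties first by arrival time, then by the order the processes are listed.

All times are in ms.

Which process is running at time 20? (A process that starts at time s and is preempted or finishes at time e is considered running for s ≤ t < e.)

Timeline: | 100 0-3 | 102 3-9 | 103 9-20 | 102 20-22 | 100 22-29 | 105 29-41 | 104 41-51 | 101 51-57 |
Completion: 100=29  101=57  102=22  103=20  104=51  105=41
Turnaround (C−A): 100=29  101=54  102=19  103=11  104=39  105=27

102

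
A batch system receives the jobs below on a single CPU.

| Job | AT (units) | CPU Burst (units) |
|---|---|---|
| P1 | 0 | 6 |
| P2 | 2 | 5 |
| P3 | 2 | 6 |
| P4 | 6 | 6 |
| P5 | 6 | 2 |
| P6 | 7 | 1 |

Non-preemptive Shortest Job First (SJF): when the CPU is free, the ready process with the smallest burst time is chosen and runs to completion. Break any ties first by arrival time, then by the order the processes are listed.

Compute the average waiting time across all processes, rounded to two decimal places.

Gantt: | P1 0-6 | P5 6-8 | P6 8-9 | P2 9-14 | P3 14-20 | P4 20-26 |
Completion: P1=6  P2=14  P3=20  P4=26  P5=8  P6=9
Turnaround (C−A): P1=6  P2=12  P3=18  P4=20  P5=2  P6=2
Waiting times: P1=0, P2=7, P3=12, P4=14, P5=0, P6=1
Average waiting = (0+7+12+14+0+1) / 6 = 34/6 = 5.67

5.67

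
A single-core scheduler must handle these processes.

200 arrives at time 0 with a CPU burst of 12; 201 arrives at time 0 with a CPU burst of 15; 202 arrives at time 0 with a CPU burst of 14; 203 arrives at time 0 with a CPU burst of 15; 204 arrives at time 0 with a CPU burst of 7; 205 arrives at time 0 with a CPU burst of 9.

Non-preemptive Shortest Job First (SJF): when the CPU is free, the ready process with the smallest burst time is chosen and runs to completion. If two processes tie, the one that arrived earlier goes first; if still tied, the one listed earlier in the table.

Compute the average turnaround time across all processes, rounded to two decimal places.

37.00

Gantt: | 204 0-7 | 205 7-16 | 200 16-28 | 202 28-42 | 201 42-57 | 203 57-72 |
Completion: 200=28  201=57  202=42  203=72  204=7  205=16
Turnaround times: 200=28, 201=57, 202=42, 203=72, 204=7, 205=16
Average turnaround = (28+57+42+72+7+16) / 6 = 222/6 = 37.00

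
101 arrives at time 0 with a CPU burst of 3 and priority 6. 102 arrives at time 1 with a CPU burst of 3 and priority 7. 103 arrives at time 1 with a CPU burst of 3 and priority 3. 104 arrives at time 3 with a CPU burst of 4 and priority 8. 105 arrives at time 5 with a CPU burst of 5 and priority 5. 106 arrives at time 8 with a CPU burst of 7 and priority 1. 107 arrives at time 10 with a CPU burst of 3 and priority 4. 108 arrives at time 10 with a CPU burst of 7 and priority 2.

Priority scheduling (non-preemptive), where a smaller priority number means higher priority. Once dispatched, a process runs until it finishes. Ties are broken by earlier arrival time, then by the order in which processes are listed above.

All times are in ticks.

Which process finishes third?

Timeline: | 101 0-3 | 103 3-6 | 105 6-11 | 106 11-18 | 108 18-25 | 107 25-28 | 102 28-31 | 104 31-35 |
Completion: 101=3  102=31  103=6  104=35  105=11  106=18  107=28  108=25
Finish order: 101 → 103 → 105 → 106 → 108 → 107 → 102 → 104

105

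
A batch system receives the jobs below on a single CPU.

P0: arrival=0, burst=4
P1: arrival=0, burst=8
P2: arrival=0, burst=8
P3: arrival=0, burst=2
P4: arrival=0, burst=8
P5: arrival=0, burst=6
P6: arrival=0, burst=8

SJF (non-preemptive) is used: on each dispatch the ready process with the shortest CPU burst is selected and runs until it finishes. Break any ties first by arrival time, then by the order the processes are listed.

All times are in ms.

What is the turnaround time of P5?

12

Timeline: | P3 0-2 | P0 2-6 | P5 6-12 | P1 12-20 | P2 20-28 | P4 28-36 | P6 36-44 |
Completion: P0=6  P1=20  P2=28  P3=2  P4=36  P5=12  P6=44
Turnaround (C−A): P0=6  P1=20  P2=28  P3=2  P4=36  P5=12  P6=44
Turnaround(P5) = completion − arrival = 12 − 0 = 12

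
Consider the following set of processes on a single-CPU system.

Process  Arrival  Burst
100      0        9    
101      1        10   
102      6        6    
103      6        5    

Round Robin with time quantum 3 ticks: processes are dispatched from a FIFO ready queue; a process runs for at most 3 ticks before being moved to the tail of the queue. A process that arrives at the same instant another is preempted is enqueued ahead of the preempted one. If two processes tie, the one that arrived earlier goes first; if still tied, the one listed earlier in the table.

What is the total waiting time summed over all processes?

58

Timeline: | 100 0-3 | 101 3-6 | 100 6-9 | 102 9-12 | 103 12-15 | 101 15-18 | 100 18-21 | 102 21-24 | 103 24-26 | 101 26-30 |
Completion: 100=21  101=30  102=24  103=26
Waiting = turnaround − burst: 100=12, 101=19, 102=12, 103=15
Total waiting = 12 + 19 + 12 + 15 = 58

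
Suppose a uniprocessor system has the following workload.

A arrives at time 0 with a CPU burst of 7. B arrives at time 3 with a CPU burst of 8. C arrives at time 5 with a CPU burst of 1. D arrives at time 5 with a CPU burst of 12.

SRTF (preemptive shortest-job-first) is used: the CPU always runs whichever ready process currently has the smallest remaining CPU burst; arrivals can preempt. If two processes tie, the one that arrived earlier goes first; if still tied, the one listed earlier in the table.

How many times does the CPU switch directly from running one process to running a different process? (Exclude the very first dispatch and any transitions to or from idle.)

Gantt: | A 0-5 | C 5-6 | A 6-8 | B 8-16 | D 16-28 |
Completion: A=8  B=16  C=6  D=28

4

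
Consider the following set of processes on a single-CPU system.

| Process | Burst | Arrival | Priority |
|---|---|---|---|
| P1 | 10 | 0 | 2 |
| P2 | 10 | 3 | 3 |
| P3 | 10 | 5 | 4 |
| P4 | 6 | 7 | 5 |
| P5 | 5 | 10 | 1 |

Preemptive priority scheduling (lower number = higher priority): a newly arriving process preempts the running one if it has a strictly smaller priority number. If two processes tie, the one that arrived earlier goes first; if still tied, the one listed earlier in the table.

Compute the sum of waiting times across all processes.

Timeline: | P1 0-10 | P5 10-15 | P2 15-25 | P3 25-35 | P4 35-41 |
Completion: P1=10  P2=25  P3=35  P4=41  P5=15
Turnaround (C−A): P1=10  P2=22  P3=30  P4=34  P5=5
Waiting = turnaround − burst: P1=0, P2=12, P3=20, P4=28, P5=0
Total waiting = 0 + 12 + 20 + 28 + 0 = 60

60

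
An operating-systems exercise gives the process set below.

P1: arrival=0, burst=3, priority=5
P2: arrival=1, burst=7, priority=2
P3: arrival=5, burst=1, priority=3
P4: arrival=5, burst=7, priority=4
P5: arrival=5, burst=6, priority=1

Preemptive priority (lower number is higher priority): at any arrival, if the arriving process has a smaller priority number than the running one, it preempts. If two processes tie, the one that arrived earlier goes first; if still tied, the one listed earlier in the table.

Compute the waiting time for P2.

Gantt: | P1 0-1 | P2 1-5 | P5 5-11 | P2 11-14 | P3 14-15 | P4 15-22 | P1 22-24 |
Completion: P1=24  P2=14  P3=15  P4=22  P5=11
Turnaround (C−A): P1=24  P2=13  P3=10  P4=17  P5=6
Waiting(P2) = turnaround − burst = 13 − 7 = 6

6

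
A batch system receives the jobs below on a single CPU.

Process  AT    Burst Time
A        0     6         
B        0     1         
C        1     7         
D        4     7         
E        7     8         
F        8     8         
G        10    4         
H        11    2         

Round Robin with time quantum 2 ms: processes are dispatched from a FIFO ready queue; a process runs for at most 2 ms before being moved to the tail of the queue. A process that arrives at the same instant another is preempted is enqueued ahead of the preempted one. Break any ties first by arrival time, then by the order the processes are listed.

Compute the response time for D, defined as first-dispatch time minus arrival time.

3

Timeline: | A 0-2 | B 2-3 | C 3-5 | A 5-7 | D 7-9 | C 9-11 | E 11-13 | A 13-15 | F 15-17 | D 17-19 | G 19-21 | H 21-23 | C 23-25 | E 25-27 | F 27-29 | D 29-31 | G 31-33 | C 33-34 | E 34-36 | F 36-38 | D 38-39 | E 39-41 | F 41-43 |
Completion: A=15  B=3  C=34  D=39  E=41  F=43  G=33  H=23
Turnaround (C−A): A=15  B=3  C=33  D=35  E=34  F=35  G=23  H=12
Response(D) = first start − arrival = 7 − 4 = 3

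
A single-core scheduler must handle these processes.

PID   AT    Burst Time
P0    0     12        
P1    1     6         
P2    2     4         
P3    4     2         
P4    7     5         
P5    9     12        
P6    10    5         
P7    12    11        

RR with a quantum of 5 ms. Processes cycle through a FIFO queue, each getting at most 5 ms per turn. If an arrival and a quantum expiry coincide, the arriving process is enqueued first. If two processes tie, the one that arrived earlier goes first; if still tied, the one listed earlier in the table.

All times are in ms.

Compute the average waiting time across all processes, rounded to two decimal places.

23.00

Timeline: | P0 0-5 | P1 5-10 | P2 10-14 | P3 14-16 | P0 16-21 | P4 21-26 | P5 26-31 | P6 31-36 | P1 36-37 | P7 37-42 | P0 42-44 | P5 44-49 | P7 49-54 | P5 54-56 | P7 56-57 |
Completion: P0=44  P1=37  P2=14  P3=16  P4=26  P5=56  P6=36  P7=57
Waiting times: P0=32, P1=30, P2=8, P3=10, P4=14, P5=35, P6=21, P7=34
Average waiting = (32+30+8+10+14+35+21+34) / 8 = 184/8 = 23.00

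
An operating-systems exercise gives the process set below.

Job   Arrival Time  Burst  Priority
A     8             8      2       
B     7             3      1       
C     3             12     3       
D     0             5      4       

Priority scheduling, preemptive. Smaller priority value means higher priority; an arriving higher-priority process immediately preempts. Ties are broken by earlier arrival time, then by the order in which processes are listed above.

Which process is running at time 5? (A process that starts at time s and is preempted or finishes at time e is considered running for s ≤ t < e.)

C

Timeline: | D 0-3 | C 3-7 | B 7-10 | A 10-18 | C 18-26 | D 26-28 |
Completion: A=18  B=10  C=26  D=28
Turnaround (C−A): A=10  B=3  C=23  D=28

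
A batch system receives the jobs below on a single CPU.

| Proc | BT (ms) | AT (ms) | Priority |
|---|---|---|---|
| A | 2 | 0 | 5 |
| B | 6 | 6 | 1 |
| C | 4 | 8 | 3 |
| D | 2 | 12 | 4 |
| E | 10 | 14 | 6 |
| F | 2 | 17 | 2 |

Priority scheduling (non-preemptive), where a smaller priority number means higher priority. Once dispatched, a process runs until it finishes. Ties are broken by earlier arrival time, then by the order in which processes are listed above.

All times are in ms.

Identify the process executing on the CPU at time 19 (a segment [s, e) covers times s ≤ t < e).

F

Schedule: | A 0-2 | idle 2-6 | B 6-12 | C 12-16 | D 16-18 | F 18-20 | E 20-30 |
Completion: A=2  B=12  C=16  D=18  E=30  F=20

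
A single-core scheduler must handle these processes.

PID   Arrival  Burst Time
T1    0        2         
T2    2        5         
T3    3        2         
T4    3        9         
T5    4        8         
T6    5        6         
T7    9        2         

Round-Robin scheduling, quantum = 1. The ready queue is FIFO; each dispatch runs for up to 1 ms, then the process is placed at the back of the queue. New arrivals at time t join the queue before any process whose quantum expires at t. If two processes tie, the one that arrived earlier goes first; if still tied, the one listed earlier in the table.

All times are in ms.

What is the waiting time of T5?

21

Schedule: | T1 0-2 | T2 2-3 | T3 3-4 | T4 4-5 | T2 5-6 | T5 6-7 | T3 7-8 | T6 8-9 | T4 9-10 | T2 10-11 | T5 11-12 | T7 12-13 | T6 13-14 | T4 14-15 | T2 15-16 | T5 16-17 | T7 17-18 | T6 18-19 | T4 19-20 | T2 20-21 | T5 21-22 | T6 22-23 | T4 23-24 | T5 24-25 | T6 25-26 | T4 26-27 | T5 27-28 | T6 28-29 | T4 29-30 | T5 30-31 | T4 31-32 | T5 32-33 | T4 33-34 |
Completion: T1=2  T2=21  T3=8  T4=34  T5=33  T6=29  T7=18
Waiting(T5) = turnaround − burst = 29 − 8 = 21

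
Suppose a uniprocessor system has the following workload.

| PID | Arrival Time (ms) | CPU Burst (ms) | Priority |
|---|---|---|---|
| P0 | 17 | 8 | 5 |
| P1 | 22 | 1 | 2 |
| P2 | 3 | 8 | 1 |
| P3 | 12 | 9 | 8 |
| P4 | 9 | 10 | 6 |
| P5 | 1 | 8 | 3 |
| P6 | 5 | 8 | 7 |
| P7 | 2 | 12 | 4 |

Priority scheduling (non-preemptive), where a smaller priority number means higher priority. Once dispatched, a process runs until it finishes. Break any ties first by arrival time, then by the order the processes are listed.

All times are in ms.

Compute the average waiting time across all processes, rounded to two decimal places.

Timeline: | idle 0-1 | P5 1-9 | P2 9-17 | P7 17-29 | P1 29-30 | P0 30-38 | P4 38-48 | P6 48-56 | P3 56-65 |
Completion: P0=38  P1=30  P2=17  P3=65  P4=48  P5=9  P6=56  P7=29
Turnaround (C−A): P0=21  P1=8  P2=14  P3=53  P4=39  P5=8  P6=51  P7=27
Waiting times: P0=13, P1=7, P2=6, P3=44, P4=29, P5=0, P6=43, P7=15
Average waiting = (13+7+6+44+29+0+43+15) / 8 = 157/8 = 19.63

19.63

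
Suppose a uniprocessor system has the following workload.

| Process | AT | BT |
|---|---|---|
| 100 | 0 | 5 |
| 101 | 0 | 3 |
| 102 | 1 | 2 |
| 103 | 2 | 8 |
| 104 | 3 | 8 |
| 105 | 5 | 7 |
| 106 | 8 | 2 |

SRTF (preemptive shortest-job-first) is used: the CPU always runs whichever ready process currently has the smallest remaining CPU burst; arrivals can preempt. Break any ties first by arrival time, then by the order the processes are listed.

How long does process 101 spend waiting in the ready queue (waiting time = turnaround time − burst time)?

0

Schedule: | 101 0-3 | 102 3-5 | 100 5-10 | 106 10-12 | 105 12-19 | 103 19-27 | 104 27-35 |
Completion: 100=10  101=3  102=5  103=27  104=35  105=19  106=12
Turnaround (C−A): 100=10  101=3  102=4  103=25  104=32  105=14  106=4
Waiting(101) = turnaround − burst = 3 − 3 = 0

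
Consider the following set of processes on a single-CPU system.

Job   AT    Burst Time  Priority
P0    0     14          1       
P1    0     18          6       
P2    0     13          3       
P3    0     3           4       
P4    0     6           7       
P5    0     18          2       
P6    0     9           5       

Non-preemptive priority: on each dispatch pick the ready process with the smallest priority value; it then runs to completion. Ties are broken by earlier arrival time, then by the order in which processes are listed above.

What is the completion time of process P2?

45

Gantt: | P0 0-14 | P5 14-32 | P2 32-45 | P3 45-48 | P6 48-57 | P1 57-75 | P4 75-81 |
Completion: P0=14  P1=75  P2=45  P3=48  P4=81  P5=32  P6=57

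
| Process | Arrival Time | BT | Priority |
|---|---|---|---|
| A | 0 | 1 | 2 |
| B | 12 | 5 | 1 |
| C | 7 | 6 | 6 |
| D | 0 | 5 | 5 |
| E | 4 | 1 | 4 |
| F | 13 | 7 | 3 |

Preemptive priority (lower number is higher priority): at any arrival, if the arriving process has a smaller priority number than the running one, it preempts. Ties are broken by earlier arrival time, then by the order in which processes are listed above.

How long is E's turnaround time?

1

Gantt: | A 0-1 | D 1-4 | E 4-5 | D 5-7 | C 7-12 | B 12-17 | F 17-24 | C 24-25 |
Completion: A=1  B=17  C=25  D=7  E=5  F=24
Turnaround(E) = completion − arrival = 5 − 4 = 1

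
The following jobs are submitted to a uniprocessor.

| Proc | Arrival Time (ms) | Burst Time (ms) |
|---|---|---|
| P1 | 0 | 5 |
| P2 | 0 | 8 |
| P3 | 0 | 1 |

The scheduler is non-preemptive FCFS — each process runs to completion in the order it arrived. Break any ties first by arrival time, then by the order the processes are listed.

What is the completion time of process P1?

5

Timeline: | P1 0-5 | P2 5-13 | P3 13-14 |
Completion: P1=5  P2=13  P3=14
Turnaround (C−A): P1=5  P2=13  P3=14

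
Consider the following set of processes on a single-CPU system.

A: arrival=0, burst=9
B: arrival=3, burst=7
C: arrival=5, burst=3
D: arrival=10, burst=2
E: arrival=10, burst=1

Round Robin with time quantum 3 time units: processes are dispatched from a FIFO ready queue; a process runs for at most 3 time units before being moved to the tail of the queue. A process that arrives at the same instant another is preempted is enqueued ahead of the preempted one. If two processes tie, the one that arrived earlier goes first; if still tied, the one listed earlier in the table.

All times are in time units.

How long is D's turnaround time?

Schedule: | A 0-3 | B 3-6 | A 6-9 | C 9-12 | B 12-15 | A 15-18 | D 18-20 | E 20-21 | B 21-22 |
Completion: A=18  B=22  C=12  D=20  E=21
Turnaround (C−A): A=18  B=19  C=7  D=10  E=11
Turnaround(D) = completion − arrival = 20 − 10 = 10

10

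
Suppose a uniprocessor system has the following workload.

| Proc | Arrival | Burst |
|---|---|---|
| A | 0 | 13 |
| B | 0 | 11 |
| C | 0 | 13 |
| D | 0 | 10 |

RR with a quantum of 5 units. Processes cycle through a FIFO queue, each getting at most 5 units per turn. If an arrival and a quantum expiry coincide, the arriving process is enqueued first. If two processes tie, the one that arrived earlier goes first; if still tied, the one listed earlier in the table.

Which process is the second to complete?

Schedule: | A 0-5 | B 5-10 | C 10-15 | D 15-20 | A 20-25 | B 25-30 | C 30-35 | D 35-40 | A 40-43 | B 43-44 | C 44-47 |
Completion: A=43  B=44  C=47  D=40
Finish order: D → A → B → C

A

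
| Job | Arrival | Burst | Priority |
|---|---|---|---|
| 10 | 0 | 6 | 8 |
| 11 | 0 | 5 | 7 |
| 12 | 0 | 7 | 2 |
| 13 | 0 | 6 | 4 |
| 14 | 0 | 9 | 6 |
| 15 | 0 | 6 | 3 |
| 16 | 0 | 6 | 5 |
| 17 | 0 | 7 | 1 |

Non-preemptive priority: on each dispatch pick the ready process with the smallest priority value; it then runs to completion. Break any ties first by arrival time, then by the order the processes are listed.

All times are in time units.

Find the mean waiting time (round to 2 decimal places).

Schedule: | 17 0-7 | 12 7-14 | 15 14-20 | 13 20-26 | 16 26-32 | 14 32-41 | 11 41-46 | 10 46-52 |
Completion: 10=52  11=46  12=14  13=26  14=41  15=20  16=32  17=7
Waiting times: 10=46, 11=41, 12=7, 13=20, 14=32, 15=14, 16=26, 17=0
Average waiting = (46+41+7+20+32+14+26+0) / 8 = 186/8 = 23.25

23.25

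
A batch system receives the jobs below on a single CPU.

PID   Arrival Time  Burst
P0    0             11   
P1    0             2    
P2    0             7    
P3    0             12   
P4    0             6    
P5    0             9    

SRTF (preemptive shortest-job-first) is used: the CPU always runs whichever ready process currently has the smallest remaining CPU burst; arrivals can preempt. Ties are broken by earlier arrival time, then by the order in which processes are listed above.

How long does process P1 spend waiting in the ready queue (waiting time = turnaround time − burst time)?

0

Schedule: | P1 0-2 | P4 2-8 | P2 8-15 | P5 15-24 | P0 24-35 | P3 35-47 |
Completion: P0=35  P1=2  P2=15  P3=47  P4=8  P5=24
Turnaround (C−A): P0=35  P1=2  P2=15  P3=47  P4=8  P5=24
Waiting(P1) = turnaround − burst = 2 − 2 = 0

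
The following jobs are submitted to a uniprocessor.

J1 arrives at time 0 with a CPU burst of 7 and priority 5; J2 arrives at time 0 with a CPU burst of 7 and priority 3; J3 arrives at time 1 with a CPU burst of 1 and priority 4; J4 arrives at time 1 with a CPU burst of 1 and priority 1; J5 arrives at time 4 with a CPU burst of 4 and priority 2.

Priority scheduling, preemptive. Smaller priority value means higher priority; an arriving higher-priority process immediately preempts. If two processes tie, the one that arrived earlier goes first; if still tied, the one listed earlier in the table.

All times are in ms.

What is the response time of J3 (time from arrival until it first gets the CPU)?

Gantt: | J2 0-1 | J4 1-2 | J2 2-4 | J5 4-8 | J2 8-12 | J3 12-13 | J1 13-20 |
Completion: J1=20  J2=12  J3=13  J4=2  J5=8
Turnaround (C−A): J1=20  J2=12  J3=12  J4=1  J5=4
Response(J3) = first start − arrival = 12 − 1 = 11

11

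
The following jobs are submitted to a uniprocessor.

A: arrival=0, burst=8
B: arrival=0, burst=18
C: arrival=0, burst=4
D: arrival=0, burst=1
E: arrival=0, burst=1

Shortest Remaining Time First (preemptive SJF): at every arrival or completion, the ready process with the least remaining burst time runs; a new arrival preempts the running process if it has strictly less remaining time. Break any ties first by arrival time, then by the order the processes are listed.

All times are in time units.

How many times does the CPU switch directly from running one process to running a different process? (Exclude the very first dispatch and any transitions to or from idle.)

Gantt: | D 0-1 | E 1-2 | C 2-6 | A 6-14 | B 14-32 |
Completion: A=14  B=32  C=6  D=1  E=2
Turnaround (C−A): A=14  B=32  C=6  D=1  E=2

4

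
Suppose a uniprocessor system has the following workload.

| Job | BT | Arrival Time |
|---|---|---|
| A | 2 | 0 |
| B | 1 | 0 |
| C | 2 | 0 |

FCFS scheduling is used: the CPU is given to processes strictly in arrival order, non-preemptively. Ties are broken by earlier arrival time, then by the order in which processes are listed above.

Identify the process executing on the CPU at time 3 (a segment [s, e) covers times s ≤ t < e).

Gantt: | A 0-2 | B 2-3 | C 3-5 |
Completion: A=2  B=3  C=5

C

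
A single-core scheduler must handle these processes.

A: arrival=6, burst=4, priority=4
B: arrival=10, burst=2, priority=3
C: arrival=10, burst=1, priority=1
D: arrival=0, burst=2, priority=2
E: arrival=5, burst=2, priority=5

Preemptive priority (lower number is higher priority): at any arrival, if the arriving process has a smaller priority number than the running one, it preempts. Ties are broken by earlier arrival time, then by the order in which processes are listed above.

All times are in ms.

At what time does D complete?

2

Gantt: | D 0-2 | idle 2-5 | E 5-6 | A 6-10 | C 10-11 | B 11-13 | E 13-14 |
Completion: A=10  B=13  C=11  D=2  E=14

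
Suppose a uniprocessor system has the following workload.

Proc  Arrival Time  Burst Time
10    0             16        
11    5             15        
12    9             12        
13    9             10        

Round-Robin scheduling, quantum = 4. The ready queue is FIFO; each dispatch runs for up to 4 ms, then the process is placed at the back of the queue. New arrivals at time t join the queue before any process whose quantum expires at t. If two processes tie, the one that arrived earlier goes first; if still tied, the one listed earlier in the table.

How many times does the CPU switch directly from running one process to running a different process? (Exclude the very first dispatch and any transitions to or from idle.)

12

Gantt: | 10 0-8 | 11 8-12 | 10 12-16 | 12 16-20 | 13 20-24 | 11 24-28 | 10 28-32 | 12 32-36 | 13 36-40 | 11 40-44 | 12 44-48 | 13 48-50 | 11 50-53 |
Completion: 10=32  11=53  12=48  13=50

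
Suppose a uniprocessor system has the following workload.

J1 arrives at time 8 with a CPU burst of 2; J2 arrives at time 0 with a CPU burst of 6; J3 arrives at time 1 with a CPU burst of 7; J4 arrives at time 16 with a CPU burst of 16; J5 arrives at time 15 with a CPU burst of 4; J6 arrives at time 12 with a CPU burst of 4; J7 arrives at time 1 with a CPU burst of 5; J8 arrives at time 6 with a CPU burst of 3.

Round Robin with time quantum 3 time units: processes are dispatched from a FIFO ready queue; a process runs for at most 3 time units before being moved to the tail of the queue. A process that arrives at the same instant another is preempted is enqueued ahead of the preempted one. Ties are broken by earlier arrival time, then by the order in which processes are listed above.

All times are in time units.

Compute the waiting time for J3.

Gantt: | J2 0-3 | J3 3-6 | J7 6-9 | J2 9-12 | J8 12-15 | J3 15-18 | J1 18-20 | J7 20-22 | J6 22-25 | J5 25-28 | J4 28-31 | J3 31-32 | J6 32-33 | J5 33-34 | J4 34-47 |
Completion: J1=20  J2=12  J3=32  J4=47  J5=34  J6=33  J7=22  J8=15
Turnaround (C−A): J1=12  J2=12  J3=31  J4=31  J5=19  J6=21  J7=21  J8=9
Waiting(J3) = turnaround − burst = 31 − 7 = 24

24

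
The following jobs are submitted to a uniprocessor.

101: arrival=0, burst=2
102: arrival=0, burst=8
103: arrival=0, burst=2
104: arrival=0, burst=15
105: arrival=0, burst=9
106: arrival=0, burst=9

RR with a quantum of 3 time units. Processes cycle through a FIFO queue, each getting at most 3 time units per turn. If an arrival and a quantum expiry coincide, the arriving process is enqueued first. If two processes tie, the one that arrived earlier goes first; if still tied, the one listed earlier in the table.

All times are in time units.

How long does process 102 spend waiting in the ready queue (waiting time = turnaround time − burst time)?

22

Timeline: | 101 0-2 | 102 2-5 | 103 5-7 | 104 7-10 | 105 10-13 | 106 13-16 | 102 16-19 | 104 19-22 | 105 22-25 | 106 25-28 | 102 28-30 | 104 30-33 | 105 33-36 | 106 36-39 | 104 39-45 |
Completion: 101=2  102=30  103=7  104=45  105=36  106=39
Turnaround (C−A): 101=2  102=30  103=7  104=45  105=36  106=39
Waiting(102) = turnaround − burst = 30 − 8 = 22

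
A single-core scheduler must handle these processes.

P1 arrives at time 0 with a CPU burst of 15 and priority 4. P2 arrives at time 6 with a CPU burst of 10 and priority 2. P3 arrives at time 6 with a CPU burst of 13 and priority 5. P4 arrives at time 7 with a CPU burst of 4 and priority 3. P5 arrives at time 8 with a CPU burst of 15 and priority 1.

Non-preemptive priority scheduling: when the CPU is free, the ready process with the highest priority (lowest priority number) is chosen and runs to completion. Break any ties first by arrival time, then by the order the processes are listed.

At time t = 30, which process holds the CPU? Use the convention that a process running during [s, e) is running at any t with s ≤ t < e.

P2

Schedule: | P1 0-15 | P5 15-30 | P2 30-40 | P4 40-44 | P3 44-57 |
Completion: P1=15  P2=40  P3=57  P4=44  P5=30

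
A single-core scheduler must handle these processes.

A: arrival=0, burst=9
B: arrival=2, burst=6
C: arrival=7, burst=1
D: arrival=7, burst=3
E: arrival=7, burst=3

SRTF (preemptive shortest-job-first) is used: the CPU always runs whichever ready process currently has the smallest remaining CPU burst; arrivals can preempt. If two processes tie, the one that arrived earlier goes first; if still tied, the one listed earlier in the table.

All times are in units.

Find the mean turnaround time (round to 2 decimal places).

8.60

Schedule: | A 0-2 | B 2-8 | C 8-9 | D 9-12 | E 12-15 | A 15-22 |
Completion: A=22  B=8  C=9  D=12  E=15
Turnaround times: A=22, B=6, C=2, D=5, E=8
Average turnaround = (22+6+2+5+8) / 5 = 43/5 = 8.60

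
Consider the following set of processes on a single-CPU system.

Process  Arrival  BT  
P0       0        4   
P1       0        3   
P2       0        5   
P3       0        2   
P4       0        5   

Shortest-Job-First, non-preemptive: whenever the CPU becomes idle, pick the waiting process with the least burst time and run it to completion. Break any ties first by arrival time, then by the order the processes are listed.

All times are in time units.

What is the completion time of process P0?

9

Timeline: | P3 0-2 | P1 2-5 | P0 5-9 | P2 9-14 | P4 14-19 |
Completion: P0=9  P1=5  P2=14  P3=2  P4=19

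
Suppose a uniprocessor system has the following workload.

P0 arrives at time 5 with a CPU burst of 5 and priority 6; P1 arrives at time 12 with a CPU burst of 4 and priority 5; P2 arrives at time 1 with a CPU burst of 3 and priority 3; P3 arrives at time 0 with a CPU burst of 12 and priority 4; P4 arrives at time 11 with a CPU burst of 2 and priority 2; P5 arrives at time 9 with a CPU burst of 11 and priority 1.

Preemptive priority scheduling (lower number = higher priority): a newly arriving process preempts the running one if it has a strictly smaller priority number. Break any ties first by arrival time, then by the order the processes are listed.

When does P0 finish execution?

37

Schedule: | P3 0-1 | P2 1-4 | P3 4-9 | P5 9-20 | P4 20-22 | P3 22-28 | P1 28-32 | P0 32-37 |
Completion: P0=37  P1=32  P2=4  P3=28  P4=22  P5=20
Turnaround (C−A): P0=32  P1=20  P2=3  P3=28  P4=11  P5=11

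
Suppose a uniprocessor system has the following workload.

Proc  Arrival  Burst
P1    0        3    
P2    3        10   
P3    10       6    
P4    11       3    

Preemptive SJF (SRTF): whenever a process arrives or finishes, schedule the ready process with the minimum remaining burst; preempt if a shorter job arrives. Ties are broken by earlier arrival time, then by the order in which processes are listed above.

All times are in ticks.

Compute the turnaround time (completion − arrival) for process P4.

Schedule: | P1 0-3 | P2 3-13 | P4 13-16 | P3 16-22 |
Completion: P1=3  P2=13  P3=22  P4=16
Turnaround(P4) = completion − arrival = 16 − 11 = 5

5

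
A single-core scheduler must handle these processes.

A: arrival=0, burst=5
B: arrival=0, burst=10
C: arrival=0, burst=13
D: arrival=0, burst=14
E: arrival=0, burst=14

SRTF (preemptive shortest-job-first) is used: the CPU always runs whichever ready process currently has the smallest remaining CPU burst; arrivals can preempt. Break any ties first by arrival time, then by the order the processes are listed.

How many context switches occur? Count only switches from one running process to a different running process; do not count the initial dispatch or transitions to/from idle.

Schedule: | A 0-5 | B 5-15 | C 15-28 | D 28-42 | E 42-56 |
Completion: A=5  B=15  C=28  D=42  E=56
Turnaround (C−A): A=5  B=15  C=28  D=42  E=56

4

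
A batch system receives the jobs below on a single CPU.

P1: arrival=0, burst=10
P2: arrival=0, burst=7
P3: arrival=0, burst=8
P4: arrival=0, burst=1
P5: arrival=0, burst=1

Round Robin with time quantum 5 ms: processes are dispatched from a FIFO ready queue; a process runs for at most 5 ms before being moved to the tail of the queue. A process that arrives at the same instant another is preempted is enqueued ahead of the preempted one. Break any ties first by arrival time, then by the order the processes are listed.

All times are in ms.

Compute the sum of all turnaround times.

106

Gantt: | P1 0-5 | P2 5-10 | P3 10-15 | P4 15-16 | P5 16-17 | P1 17-22 | P2 22-24 | P3 24-27 |
Completion: P1=22  P2=24  P3=27  P4=16  P5=17
Turnaround (C−A): P1=22  P2=24  P3=27  P4=16  P5=17
Turnaround = completion − arrival: P1=22, P2=24, P3=27, P4=16, P5=17
Total turnaround = 22 + 24 + 27 + 16 + 17 = 106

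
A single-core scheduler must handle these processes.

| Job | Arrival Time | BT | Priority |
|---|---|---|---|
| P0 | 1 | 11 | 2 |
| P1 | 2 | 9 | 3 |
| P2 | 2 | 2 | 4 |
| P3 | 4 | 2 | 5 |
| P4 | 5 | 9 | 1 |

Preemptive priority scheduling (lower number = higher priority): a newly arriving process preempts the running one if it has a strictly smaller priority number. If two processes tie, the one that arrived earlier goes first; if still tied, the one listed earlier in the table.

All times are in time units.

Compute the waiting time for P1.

19

Schedule: | idle 0-1 | P0 1-5 | P4 5-14 | P0 14-21 | P1 21-30 | P2 30-32 | P3 32-34 |
Completion: P0=21  P1=30  P2=32  P3=34  P4=14
Turnaround (C−A): P0=20  P1=28  P2=30  P3=30  P4=9
Waiting(P1) = turnaround − burst = 28 − 9 = 19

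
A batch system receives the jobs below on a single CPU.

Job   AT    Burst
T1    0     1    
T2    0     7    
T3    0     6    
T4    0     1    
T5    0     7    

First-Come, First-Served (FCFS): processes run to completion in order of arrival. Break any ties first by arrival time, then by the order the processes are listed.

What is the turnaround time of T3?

Schedule: | T1 0-1 | T2 1-8 | T3 8-14 | T4 14-15 | T5 15-22 |
Completion: T1=1  T2=8  T3=14  T4=15  T5=22
Turnaround (C−A): T1=1  T2=8  T3=14  T4=15  T5=22
Turnaround(T3) = completion − arrival = 14 − 0 = 14

14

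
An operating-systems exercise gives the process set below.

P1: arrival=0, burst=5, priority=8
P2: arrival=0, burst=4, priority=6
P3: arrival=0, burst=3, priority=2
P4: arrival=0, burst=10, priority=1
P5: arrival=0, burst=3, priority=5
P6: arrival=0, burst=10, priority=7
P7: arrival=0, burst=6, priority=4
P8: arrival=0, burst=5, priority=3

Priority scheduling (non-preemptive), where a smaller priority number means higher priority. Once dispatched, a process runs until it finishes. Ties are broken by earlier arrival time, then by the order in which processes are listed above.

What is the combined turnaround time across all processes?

Gantt: | P4 0-10 | P3 10-13 | P8 13-18 | P7 18-24 | P5 24-27 | P2 27-31 | P6 31-41 | P1 41-46 |
Completion: P1=46  P2=31  P3=13  P4=10  P5=27  P6=41  P7=24  P8=18
Turnaround (C−A): P1=46  P2=31  P3=13  P4=10  P5=27  P6=41  P7=24  P8=18
Turnaround = completion − arrival: P1=46, P2=31, P3=13, P4=10, P5=27, P6=41, P7=24, P8=18
Total turnaround = 46 + 31 + 13 + 10 + 27 + 41 + 24 + 18 = 210

210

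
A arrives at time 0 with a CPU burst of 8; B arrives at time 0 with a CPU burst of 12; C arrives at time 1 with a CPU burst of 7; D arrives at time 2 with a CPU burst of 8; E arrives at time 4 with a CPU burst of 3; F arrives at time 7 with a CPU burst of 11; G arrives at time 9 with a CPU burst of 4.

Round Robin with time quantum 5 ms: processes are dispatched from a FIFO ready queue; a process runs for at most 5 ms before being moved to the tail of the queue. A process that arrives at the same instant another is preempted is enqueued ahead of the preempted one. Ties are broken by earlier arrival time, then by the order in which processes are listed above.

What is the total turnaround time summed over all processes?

253

Timeline: | A 0-5 | B 5-10 | C 10-15 | D 15-20 | E 20-23 | A 23-26 | F 26-31 | G 31-35 | B 35-40 | C 40-42 | D 42-45 | F 45-50 | B 50-52 | F 52-53 |
Completion: A=26  B=52  C=42  D=45  E=23  F=53  G=35
Turnaround (C−A): A=26  B=52  C=41  D=43  E=19  F=46  G=26
Turnaround = completion − arrival: A=26, B=52, C=41, D=43, E=19, F=46, G=26
Total turnaround = 26 + 52 + 41 + 43 + 19 + 46 + 26 = 253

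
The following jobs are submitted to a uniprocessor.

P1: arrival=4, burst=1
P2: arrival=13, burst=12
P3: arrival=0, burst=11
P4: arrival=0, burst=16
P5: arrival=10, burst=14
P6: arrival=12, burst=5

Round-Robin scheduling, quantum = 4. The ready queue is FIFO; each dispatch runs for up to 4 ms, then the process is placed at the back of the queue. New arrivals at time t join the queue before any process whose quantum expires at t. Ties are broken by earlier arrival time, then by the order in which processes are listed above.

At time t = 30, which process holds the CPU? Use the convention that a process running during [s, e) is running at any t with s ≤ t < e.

Gantt: | P3 0-4 | P4 4-8 | P1 8-9 | P3 9-13 | P4 13-17 | P5 17-21 | P6 21-25 | P2 25-29 | P3 29-32 | P4 32-36 | P5 36-40 | P6 40-41 | P2 41-45 | P4 45-49 | P5 49-53 | P2 53-57 | P5 57-59 |
Completion: P1=9  P2=57  P3=32  P4=49  P5=59  P6=41
Turnaround (C−A): P1=5  P2=44  P3=32  P4=49  P5=49  P6=29

P3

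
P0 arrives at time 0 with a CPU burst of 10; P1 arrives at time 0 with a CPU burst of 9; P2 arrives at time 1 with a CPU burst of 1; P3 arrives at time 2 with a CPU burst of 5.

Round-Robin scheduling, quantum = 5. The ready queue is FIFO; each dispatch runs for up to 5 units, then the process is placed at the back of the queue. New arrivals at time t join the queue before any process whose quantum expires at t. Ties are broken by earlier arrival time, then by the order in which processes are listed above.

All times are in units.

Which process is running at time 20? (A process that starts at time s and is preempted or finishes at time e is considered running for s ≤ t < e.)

Schedule: | P0 0-5 | P1 5-10 | P2 10-11 | P3 11-16 | P0 16-21 | P1 21-25 |
Completion: P0=21  P1=25  P2=11  P3=16
Turnaround (C−A): P0=21  P1=25  P2=10  P3=14

P0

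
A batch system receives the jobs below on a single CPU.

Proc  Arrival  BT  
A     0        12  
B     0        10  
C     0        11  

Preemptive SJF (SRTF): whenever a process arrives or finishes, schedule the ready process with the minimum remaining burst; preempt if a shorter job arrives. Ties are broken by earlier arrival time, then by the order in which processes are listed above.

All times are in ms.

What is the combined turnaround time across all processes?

Timeline: | B 0-10 | C 10-21 | A 21-33 |
Completion: A=33  B=10  C=21
Turnaround (C−A): A=33  B=10  C=21
Turnaround = completion − arrival: A=33, B=10, C=21
Total turnaround = 33 + 10 + 21 = 64

64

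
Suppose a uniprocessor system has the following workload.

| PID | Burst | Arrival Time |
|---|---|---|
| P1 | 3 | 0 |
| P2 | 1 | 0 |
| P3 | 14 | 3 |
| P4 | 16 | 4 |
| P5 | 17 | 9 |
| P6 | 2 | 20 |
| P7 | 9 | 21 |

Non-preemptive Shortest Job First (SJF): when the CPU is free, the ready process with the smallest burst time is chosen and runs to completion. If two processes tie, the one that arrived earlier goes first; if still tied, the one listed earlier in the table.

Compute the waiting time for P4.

Timeline: | P2 0-1 | P1 1-4 | P3 4-18 | P4 18-34 | P6 34-36 | P7 36-45 | P5 45-62 |
Completion: P1=4  P2=1  P3=18  P4=34  P5=62  P6=36  P7=45
Waiting(P4) = turnaround − burst = 30 − 16 = 14

14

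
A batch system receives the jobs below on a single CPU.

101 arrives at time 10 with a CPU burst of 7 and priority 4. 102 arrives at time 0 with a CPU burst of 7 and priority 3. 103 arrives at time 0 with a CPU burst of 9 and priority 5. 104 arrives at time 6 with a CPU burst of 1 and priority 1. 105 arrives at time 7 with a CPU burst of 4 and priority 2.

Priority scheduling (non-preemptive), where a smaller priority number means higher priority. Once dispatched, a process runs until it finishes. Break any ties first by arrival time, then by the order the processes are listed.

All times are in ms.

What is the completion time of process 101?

19

Gantt: | 102 0-7 | 104 7-8 | 105 8-12 | 101 12-19 | 103 19-28 |
Completion: 101=19  102=7  103=28  104=8  105=12
Turnaround (C−A): 101=9  102=7  103=28  104=2  105=5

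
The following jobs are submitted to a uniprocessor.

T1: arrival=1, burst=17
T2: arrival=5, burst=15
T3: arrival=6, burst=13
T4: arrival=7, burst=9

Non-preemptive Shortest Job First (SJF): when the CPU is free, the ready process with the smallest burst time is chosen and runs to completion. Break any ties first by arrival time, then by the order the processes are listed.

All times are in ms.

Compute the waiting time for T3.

Schedule: | idle 0-1 | T1 1-18 | T4 18-27 | T3 27-40 | T2 40-55 |
Completion: T1=18  T2=55  T3=40  T4=27
Turnaround (C−A): T1=17  T2=50  T3=34  T4=20
Waiting(T3) = turnaround − burst = 34 − 13 = 21

21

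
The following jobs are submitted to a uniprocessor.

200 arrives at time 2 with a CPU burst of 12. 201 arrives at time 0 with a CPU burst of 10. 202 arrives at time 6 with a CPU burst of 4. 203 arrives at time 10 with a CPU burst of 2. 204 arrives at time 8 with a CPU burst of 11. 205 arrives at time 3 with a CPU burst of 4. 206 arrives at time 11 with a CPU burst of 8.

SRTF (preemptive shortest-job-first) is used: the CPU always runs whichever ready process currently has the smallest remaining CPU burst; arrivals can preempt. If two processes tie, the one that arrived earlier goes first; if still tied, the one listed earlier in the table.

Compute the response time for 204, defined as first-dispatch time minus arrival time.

20

Timeline: | 201 0-3 | 205 3-7 | 202 7-11 | 203 11-13 | 201 13-20 | 206 20-28 | 204 28-39 | 200 39-51 |
Completion: 200=51  201=20  202=11  203=13  204=39  205=7  206=28
Turnaround (C−A): 200=49  201=20  202=5  203=3  204=31  205=4  206=17
Response(204) = first start − arrival = 28 − 8 = 20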